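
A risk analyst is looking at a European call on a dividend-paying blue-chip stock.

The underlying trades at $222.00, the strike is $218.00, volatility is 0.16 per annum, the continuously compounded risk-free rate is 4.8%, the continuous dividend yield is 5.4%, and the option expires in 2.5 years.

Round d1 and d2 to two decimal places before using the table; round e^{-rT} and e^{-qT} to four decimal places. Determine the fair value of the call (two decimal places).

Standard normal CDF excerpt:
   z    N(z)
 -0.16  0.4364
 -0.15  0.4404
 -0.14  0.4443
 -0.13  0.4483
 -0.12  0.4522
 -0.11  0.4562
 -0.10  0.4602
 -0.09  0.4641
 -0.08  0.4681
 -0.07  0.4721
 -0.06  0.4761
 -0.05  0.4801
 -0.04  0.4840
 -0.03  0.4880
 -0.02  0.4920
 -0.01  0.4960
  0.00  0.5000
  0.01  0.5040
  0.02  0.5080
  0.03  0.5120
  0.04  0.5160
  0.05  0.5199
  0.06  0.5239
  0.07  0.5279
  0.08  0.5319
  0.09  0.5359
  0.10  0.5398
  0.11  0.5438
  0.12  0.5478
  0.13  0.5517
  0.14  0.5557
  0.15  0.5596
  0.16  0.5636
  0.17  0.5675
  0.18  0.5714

$19.58

T = 2.5;  σ√T = 0.2530
ln(S/K) + (r − q + σ²/2)T = ln(222/218) + (0.048 − 0.054 + 0.16²/2)·2.5 = 0.0182 + 0.0170 = 0.0352
d₁ = 0.0352 / 0.2530 = 0.1391 ≈ 0.14
d₂ = d₁ − σ√T = 0.1391 − 0.2530 = -0.1139 ≈ -0.11
e^(−qT) = e^(−0.054·2.5) = 0.8737;  e^(−rT) = e^(−0.048·2.5) = 0.8869
C = 222·0.8737·N(0.14) − 218·0.8869·N(-0.11) = 222·0.8737·0.5557 − 218·0.8869·0.4562 = 107.7843 − 88.2036 = 19.5807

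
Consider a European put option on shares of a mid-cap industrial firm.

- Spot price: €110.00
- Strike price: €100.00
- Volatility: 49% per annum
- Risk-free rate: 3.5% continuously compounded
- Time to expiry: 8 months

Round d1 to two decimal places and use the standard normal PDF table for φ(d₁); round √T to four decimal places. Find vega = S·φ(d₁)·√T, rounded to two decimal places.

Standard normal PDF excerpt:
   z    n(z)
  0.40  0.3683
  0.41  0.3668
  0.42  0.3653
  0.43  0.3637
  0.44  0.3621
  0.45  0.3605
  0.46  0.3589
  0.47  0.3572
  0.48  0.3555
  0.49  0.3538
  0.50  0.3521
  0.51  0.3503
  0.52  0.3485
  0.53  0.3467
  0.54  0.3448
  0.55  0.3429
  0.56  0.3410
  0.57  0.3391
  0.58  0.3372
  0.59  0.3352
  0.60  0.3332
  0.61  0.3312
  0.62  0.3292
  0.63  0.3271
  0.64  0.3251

T = 0.6667;  σ√T = 0.4001
d₁ = [ln(110/100) + (0.035 + 0.49²/2)·0.6667] / 0.4001 = [0.0953 + 0.1034] / 0.4001 = 0.4966 → 0.50
√T = √0.6667 = 0.8165
φ(d₁) = φ(0.50) = 0.3521
vega = S·φ(d₁)·√T = 110·0.3521·0.8165 = 31.6239

31.62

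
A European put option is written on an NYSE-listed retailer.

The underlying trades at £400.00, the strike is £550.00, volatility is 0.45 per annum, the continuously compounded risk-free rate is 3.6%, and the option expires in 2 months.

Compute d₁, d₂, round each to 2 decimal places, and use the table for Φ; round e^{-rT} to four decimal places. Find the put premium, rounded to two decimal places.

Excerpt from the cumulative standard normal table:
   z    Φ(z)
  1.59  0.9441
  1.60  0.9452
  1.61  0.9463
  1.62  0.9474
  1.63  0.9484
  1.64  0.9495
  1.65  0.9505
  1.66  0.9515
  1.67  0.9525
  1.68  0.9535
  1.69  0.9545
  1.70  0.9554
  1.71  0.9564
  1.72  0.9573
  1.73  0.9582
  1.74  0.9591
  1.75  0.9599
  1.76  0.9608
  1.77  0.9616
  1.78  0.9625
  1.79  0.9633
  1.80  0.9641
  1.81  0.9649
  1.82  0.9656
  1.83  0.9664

σ√T = 0.45 × 0.4082 = 0.1837
d₁ = [ln(400/550) + (0.036 + ½·0.45²)·0.1667] / (σ√T) = (-0.3185 + 0.0229) / 0.1837 = -1.6089 which rounds to -1.61
d₂ = -1.6089 − 0.1837 = -1.7926 which rounds to -1.79
e^(−rT) = e^(−0.036·0.1667) = 0.9940
N(−d₂) = N(1.79) = 0.9633;  N(−d₁) = N(1.61) = 0.9463
P = 550·0.9940·0.9633 − 400·0.9463 = 526.6361 − 378.5200 = 148.1161

£148.12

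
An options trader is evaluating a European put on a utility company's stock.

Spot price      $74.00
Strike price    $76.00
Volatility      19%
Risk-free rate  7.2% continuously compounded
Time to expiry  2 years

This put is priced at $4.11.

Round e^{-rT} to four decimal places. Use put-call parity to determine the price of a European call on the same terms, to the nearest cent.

exp(−rT) = exp(−0.072·2) = 0.8659
Put-call parity: C − P = S − K·e^(−rT) = 74 − 76·0.8659 = 74 − 65.8084 = 8.1916
C = P + (C − P) = 4.11 + (8.1916) = 12.3016

$12.30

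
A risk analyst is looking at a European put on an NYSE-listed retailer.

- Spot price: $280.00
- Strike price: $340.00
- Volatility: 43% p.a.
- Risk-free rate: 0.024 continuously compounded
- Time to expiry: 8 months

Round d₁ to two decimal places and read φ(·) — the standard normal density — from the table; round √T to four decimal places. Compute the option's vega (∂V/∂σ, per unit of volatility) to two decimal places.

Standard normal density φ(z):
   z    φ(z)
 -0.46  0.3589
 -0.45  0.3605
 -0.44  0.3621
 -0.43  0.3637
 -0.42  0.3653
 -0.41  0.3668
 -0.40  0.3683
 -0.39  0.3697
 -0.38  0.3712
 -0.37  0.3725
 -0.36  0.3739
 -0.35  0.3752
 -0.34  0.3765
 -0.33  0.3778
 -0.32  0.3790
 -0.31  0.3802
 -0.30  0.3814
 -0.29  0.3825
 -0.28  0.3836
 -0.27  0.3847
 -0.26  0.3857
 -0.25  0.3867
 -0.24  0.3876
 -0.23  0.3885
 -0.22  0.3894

86.37

σ√T = 0.43·√0.6667 = 0.3511
d₁ = [ln(280/340) + (0.024 + 0.43²/2)·0.6667] / 0.3511 = [-0.1942 + 0.0776] / 0.3511 = -0.3319 → -0.33
√T = √0.6667 = 0.8165
φ(d₁) = φ(-0.33) = 0.3778
vega = S·φ(d₁)·√T = 280·0.3778·0.8165 = 86.3726
(Call and put vega coincide under Black-Scholes.)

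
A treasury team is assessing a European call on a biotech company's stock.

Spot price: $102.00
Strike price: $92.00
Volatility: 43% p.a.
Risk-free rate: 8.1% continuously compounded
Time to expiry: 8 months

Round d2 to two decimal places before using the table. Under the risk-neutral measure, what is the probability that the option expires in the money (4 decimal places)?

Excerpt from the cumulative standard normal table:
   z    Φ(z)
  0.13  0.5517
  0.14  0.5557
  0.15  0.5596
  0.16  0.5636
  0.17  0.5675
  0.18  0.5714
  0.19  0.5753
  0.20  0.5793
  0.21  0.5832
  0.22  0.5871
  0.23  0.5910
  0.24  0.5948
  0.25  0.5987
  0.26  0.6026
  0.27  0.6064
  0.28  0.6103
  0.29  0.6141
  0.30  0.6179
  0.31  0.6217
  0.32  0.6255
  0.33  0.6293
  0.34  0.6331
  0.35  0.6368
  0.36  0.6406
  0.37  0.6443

0.6064

σ√T = 0.43·√0.6667 = 0.3511
ln(S/K) + (r + σ²/2)T = ln(102/92) + (0.081 + 0.43²/2)·0.6667 = 0.1032 + 0.1156 = 0.2188
d₁ = 0.2188 / 0.3511 = 0.6232 which rounds to 0.62
d₂ = d₁ − σ√T = 0.6232 − 0.3511 = 0.2722 which rounds to 0.27
Pr(exercise) under Q = N(d₂) = 0.6064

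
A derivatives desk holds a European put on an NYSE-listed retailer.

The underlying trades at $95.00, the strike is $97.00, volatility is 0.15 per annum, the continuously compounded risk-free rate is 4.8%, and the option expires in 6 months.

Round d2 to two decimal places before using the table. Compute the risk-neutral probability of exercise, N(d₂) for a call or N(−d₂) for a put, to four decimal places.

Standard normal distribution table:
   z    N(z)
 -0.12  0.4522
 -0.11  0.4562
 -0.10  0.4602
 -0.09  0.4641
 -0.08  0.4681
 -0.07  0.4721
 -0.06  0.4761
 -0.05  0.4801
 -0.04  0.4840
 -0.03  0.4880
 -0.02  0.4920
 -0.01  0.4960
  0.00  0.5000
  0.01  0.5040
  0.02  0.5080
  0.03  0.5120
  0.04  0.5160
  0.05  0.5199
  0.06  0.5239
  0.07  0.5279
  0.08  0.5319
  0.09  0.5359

0.5080

σ√T = 0.15 × 0.7071 = 0.1061
ln(S/K) + (r + σ²/2)T = ln(95/97) + (0.048 + 0.15²/2)·0.5 = -0.0208 + 0.0296 = 0.0088
d₁ = 0.0088 / 0.1061 = 0.0829 ≈ 0.08
d₂ = d₁ − σ√T = 0.0829 − 0.1061 = -0.0232 ≈ -0.02
Risk-neutral Pr[S_T < K] = N(−d₂) = N(0.02) = 0.5080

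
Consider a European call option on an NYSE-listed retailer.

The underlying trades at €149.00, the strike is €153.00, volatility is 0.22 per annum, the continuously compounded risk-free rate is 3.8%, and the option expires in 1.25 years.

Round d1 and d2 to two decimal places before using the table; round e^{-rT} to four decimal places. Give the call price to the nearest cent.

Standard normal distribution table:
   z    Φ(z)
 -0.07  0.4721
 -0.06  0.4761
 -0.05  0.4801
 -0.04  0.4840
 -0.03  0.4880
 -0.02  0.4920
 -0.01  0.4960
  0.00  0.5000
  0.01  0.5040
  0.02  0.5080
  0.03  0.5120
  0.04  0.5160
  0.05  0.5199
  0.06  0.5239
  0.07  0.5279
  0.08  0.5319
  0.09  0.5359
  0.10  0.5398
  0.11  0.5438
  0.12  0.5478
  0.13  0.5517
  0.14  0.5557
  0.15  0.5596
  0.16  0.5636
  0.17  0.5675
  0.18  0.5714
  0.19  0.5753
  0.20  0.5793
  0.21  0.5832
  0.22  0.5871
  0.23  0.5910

σ√T = 0.22 × 1.1180 = 0.2460
d₁ = [ln(149/153) + (0.038 + ½·0.22²)·1.25] / (σ√T) = (-0.0265 + 0.0777) / 0.2460 = 0.2084 ≈ 0.21
d₂ = 0.2084 − 0.2460 = -0.0376 ≈ -0.04
exp(−rT) = exp(−0.038·1.25) = 0.9536
C = 149·N(0.21) − 153·0.9536·N(-0.04) = 149·0.5832 − 153·0.9536·0.4840 = 86.8968 − 70.6160 = 16.2808

€16.28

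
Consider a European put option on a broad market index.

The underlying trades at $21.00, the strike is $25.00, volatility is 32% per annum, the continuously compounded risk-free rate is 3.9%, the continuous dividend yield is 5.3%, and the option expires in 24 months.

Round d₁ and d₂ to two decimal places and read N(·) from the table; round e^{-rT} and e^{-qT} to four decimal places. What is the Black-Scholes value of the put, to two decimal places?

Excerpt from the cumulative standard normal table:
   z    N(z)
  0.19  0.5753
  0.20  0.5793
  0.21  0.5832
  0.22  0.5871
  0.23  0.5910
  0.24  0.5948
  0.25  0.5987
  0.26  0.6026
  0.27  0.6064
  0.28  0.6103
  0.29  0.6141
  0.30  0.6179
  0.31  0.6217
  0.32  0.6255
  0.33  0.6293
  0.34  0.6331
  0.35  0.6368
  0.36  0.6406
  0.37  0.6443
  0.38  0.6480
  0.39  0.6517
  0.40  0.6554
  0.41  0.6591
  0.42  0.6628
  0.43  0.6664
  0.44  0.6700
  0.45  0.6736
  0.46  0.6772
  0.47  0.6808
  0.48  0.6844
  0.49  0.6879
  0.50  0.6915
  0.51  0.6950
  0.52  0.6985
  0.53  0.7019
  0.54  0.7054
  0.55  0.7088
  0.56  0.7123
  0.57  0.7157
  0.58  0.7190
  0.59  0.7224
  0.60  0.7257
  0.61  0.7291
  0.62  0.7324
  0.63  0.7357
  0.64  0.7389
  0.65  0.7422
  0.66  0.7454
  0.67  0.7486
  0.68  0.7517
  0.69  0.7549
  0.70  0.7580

σ√T = 0.32 × 1.4142 = 0.4525
d₁ = [ln(21/25) + (0.039 − 0.053 + 0.32²/2)·2] / 0.4525 = [-0.1744 + 0.0744] / 0.4525 = -0.2209 ≈ -0.22
d₂ = d₁ − σ√T = -0.2209 − 0.4525 = -0.6734 ≈ -0.67
exp(−qT) = exp(−0.053·2) = 0.8994;  exp(−rT) = exp(−0.039·2) = 0.9250
N(−d₂) = N(0.67) = 0.7486;  N(−d₁) = N(0.22) = 0.5871
P = 25·0.9250·0.7486 − 21·0.8994·0.5871 = 17.3114 − 11.0888 = 6.2226

$6.22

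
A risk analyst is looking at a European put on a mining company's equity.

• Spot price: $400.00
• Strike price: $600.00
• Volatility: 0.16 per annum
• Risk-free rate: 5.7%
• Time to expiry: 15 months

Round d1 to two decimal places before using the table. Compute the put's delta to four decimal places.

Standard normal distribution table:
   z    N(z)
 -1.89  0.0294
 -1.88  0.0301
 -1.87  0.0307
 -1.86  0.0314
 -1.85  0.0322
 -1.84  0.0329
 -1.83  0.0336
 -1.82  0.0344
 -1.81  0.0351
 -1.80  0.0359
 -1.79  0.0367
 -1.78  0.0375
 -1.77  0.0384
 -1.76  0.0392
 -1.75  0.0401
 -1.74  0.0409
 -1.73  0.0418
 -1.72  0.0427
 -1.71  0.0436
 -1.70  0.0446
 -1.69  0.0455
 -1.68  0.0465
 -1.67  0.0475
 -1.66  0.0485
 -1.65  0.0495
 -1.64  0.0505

-0.9625

σ√T = 0.16 × 1.1180 = 0.1789
d₁ = [ln(400/600) + (0.057 + 0.16²/2)·1.25] / 0.1789 = [-0.4055 + 0.0872] / 0.1789 = -1.7789 ≈ -1.78
N(d₁) = N(-1.78) = 0.0375
Δ_put = N(d₁) − 1 = 0.0375 − 1 = -0.9625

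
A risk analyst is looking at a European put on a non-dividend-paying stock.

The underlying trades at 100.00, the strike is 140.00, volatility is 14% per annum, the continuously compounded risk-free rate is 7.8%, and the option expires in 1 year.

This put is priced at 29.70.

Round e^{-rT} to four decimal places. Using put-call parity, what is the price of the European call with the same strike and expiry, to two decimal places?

0.20

exp(−rT) = exp(−0.078·1) = 0.9250
Put-call parity: C − P = S − K·e^(−rT) = 100 − 140·0.9250 = 100 − 129.5000 = -29.5000
C = P + (C − P) = 29.70 + (-29.5000) = 0.2000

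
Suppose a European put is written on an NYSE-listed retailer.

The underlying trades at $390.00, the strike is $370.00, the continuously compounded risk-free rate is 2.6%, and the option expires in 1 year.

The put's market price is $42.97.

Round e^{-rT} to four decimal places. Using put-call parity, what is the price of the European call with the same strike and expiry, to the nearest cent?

$72.48

e^(−rT) = e^(−0.026·1) = 0.9743
Put-call parity: C − P = S − K·e^(−rT) = 390 − 370·0.9743 = 390 − 360.4910 = 29.5090
C = P + (C − P) = 42.97 + (29.5090) = 72.4790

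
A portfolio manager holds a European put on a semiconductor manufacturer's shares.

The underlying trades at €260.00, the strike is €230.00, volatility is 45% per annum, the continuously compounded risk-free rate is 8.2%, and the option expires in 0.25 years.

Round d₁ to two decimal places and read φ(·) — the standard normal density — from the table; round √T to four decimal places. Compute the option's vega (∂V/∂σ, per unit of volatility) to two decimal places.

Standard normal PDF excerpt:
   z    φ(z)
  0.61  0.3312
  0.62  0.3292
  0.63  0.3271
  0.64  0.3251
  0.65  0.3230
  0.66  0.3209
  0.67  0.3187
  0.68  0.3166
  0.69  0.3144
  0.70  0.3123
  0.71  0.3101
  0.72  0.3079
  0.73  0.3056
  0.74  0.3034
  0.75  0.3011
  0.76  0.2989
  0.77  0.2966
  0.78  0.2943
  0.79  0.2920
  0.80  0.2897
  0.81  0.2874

39.14

T = 0.25;  σ√T = 0.2250
d₁ = [ln(260/230) + (0.082 + 0.45²/2)·0.25] / 0.2250 = [0.1226 + 0.0458] / 0.2250 = 0.7485 which rounds to 0.75
√T = √0.25 = 0.5000
φ(d₁) = φ(0.75) = 0.3011
vega = S·φ(d₁)·√T = 260·0.3011·0.5000 = 39.1430
(Call and put vega coincide under Black-Scholes.)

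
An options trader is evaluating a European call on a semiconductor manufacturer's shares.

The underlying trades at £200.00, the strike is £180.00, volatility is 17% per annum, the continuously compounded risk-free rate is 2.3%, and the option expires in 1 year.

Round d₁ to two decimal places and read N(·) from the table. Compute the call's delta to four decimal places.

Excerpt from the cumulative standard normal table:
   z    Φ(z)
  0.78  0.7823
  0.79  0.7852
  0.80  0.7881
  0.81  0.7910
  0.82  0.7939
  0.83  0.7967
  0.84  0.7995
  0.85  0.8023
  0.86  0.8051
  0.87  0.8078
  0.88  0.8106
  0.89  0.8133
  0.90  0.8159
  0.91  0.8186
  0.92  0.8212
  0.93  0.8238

0.7995

σ√T = 0.17·√1 = 0.1700
d₁ = [ln(200/180) + (0.023 + ½·0.17²)·1] / (σ√T) = (0.1054 + 0.0375) / 0.1700 = 0.8401 ⇒ 0.84
N(d₁) = N(0.84) = 0.7995
Δ_call = N(d₁) = 0.7995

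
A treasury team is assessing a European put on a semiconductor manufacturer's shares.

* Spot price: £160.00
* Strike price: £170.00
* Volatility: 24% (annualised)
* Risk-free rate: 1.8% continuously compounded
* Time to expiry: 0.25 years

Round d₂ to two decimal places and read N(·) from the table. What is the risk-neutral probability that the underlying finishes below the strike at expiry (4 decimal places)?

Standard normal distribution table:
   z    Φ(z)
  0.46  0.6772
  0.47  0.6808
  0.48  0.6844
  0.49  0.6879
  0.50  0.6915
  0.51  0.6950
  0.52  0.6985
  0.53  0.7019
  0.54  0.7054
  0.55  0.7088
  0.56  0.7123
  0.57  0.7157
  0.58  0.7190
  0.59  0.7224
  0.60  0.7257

σ√T = 0.24 × 0.5000 = 0.1200
ln(S/K) + (r + σ²/2)T = ln(160/170) + (0.018 + 0.24²/2)·0.25 = -0.0606 + 0.0117 = -0.0489
d₁ = -0.0489 / 0.1200 = -0.4077 → -0.41
d₂ = d₁ − σ√T = -0.4077 − 0.1200 = -0.5277 → -0.53
Pr(exercise) under Q = N(−d₂) = N(0.53) = 0.7019

0.7019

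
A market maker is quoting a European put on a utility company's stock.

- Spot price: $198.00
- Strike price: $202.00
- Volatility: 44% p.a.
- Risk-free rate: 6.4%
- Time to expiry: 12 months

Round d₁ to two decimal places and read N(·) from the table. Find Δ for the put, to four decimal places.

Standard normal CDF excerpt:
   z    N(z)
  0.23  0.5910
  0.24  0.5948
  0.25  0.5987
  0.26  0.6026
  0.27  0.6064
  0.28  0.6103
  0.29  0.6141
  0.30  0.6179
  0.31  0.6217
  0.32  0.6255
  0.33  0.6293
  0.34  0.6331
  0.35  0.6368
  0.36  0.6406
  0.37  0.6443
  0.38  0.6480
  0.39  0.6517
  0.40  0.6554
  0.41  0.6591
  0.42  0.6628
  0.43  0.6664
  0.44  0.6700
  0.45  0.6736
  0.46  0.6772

-0.3745

σ√T = 0.44 × 1.0000 = 0.4400
d₁ = [ln(198/202) + (0.064 + 0.44²/2)·1] / 0.4400 = [-0.0200 + 0.1608] / 0.4400 = 0.3200 which rounds to 0.32
N(d₁) = N(0.32) = 0.6255
Δ_put = N(d₁) − 1 = 0.6255 − 1 = -0.3745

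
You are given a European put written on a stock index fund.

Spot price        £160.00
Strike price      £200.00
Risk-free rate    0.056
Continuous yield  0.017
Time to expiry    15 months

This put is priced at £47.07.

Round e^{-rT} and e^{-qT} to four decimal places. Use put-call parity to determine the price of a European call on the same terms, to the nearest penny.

exp(−qT) = exp(−0.017·1.25) = 0.9790;  exp(−rT) = exp(−0.056·1.25) = 0.9324
Put-call parity: C − P = S·e^(−qT) − K·e^(−rT) = 160·0.9790 − 200·0.9324 = 156.6400 − 186.4800 = -29.8400
C = P + (C − P) = 47.07 + (-29.8400) = 17.2300

£17.23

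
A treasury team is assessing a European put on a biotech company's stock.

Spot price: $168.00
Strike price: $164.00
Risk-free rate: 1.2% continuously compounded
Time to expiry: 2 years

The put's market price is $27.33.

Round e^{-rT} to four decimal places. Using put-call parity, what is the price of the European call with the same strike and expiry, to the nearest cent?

exp(−rT) = exp(−0.012·2) = 0.9763
Put-call parity: C − P = S − K·e^(−rT) = 168 − 164·0.9763 = 168 − 160.1132 = 7.8868
C = P + (C − P) = 27.33 + (7.8868) = 35.2168

$35.22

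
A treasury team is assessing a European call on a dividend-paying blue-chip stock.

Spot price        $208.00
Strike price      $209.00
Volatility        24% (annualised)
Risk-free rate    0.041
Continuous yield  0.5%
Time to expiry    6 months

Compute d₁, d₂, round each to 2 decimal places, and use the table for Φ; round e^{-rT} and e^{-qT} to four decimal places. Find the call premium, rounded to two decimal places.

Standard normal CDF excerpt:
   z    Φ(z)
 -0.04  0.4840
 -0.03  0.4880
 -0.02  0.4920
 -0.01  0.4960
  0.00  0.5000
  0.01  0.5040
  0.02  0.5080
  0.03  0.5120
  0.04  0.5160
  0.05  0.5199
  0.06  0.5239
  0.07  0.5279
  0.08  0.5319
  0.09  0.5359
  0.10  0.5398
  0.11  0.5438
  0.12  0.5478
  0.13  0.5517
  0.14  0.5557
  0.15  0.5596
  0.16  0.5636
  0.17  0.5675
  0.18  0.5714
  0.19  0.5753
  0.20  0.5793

$15.38

T = 0.5;  σ√T = 0.1697
d₁ = [ln(208/209) + (0.041 − 0.005 + ½·0.24²)·0.5] / (σ√T) = (-0.0048 + 0.0324) / 0.1697 = 0.1627 which rounds to 0.16
d₂ = 0.1627 − 0.1697 = -0.0070 which rounds to -0.01
e^(−qT) = e^(−0.005·0.5) = 0.9975;  e^(−rT) = e^(−0.041·0.5) = 0.9797
N(d₁) = N(0.16) = 0.5636;  N(d₂) = N(-0.01) = 0.4960
C = 208·0.9975·0.5636 − 209·0.9797·0.4960 = 116.9357 − 101.5596 = 15.3761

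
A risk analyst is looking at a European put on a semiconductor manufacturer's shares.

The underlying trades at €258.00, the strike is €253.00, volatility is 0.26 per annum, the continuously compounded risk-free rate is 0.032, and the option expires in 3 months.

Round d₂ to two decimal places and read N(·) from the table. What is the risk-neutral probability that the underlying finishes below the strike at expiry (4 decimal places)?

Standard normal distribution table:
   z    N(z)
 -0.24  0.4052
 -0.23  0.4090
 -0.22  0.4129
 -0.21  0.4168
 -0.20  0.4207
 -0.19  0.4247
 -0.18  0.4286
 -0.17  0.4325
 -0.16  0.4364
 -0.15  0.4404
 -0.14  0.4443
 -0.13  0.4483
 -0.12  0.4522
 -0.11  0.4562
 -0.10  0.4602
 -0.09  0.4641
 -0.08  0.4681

0.4404

σ√T = 0.26·√0.25 = 0.1300
d₁ = [ln(258/253) + (0.032 + 0.26²/2)·0.25] / 0.1300 = [0.0196 + 0.0164] / 0.1300 = 0.2771 ≈ 0.28
d₂ = d₁ − σ√T = 0.2771 − 0.1300 = 0.1471 ≈ 0.15
Pr(exercise) under Q = N(−d₂) = N(-0.15) = 0.4404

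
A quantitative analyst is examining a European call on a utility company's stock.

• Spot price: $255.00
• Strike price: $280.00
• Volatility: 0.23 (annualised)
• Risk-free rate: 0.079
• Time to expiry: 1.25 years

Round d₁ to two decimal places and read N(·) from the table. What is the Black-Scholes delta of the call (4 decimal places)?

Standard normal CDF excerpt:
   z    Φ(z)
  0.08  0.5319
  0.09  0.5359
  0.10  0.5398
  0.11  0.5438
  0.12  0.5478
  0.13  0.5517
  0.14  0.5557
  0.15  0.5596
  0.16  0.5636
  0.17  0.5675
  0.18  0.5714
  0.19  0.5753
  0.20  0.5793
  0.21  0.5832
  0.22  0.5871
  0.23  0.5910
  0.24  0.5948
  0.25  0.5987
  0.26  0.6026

0.5596

σ√T = 0.23 × 1.1180 = 0.2571
d₁ = [ln(255/280) + (0.079 + 0.23²/2)·1.25] / 0.2571 = [-0.0935 + 0.1318] / 0.2571 = 0.1489 ⇒ 0.15
N(d₁) = N(0.15) = 0.5596
Δ_call = N(d₁) = 0.5596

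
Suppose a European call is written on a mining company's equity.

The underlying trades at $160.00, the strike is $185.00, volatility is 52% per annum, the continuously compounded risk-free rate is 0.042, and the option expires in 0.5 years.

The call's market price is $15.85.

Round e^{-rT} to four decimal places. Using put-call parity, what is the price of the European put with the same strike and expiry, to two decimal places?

exp(−rT) = exp(−0.042·0.5) = 0.9792
Put-call parity: C − P = S − K·e^(−rT) = 160 − 185·0.9792 = 160 − 181.1520 = -21.1520
P = C − (C − P) = 15.85 − (-21.1520) = 37.0020

$37.00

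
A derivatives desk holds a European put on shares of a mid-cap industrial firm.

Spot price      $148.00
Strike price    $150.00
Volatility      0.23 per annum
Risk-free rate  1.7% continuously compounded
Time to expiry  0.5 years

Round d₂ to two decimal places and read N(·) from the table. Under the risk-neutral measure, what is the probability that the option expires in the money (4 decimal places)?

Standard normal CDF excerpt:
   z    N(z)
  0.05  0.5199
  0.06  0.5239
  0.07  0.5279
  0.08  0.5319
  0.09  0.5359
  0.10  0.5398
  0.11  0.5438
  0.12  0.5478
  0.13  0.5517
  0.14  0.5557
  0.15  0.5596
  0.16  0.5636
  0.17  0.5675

T = 0.5;  σ√T = 0.1626
ln(S/K) + (r + σ²/2)T = ln(148/150) + (0.017 + 0.23²/2)·0.5 = -0.0134 + 0.0217 = 0.0083
d₁ = 0.0083 / 0.1626 = 0.0510 ⇒ 0.05
d₂ = d₁ − σ√T = 0.0510 − 0.1626 = -0.1116 ⇒ -0.11
Pr(exercise) under Q = N(−d₂) = N(0.11) = 0.5438

0.5438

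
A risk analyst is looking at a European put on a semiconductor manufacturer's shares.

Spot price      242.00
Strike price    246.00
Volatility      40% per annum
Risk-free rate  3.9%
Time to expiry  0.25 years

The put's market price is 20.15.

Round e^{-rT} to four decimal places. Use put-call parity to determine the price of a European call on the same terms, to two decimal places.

18.54

e^(−rT) = e^(−0.039·0.25) = 0.9903
Put-call parity: C − P = S − K·e^(−rT) = 242 − 246·0.9903 = 242 − 243.6138 = -1.6138
C = P + (C − P) = 20.15 + (-1.6138) = 18.5362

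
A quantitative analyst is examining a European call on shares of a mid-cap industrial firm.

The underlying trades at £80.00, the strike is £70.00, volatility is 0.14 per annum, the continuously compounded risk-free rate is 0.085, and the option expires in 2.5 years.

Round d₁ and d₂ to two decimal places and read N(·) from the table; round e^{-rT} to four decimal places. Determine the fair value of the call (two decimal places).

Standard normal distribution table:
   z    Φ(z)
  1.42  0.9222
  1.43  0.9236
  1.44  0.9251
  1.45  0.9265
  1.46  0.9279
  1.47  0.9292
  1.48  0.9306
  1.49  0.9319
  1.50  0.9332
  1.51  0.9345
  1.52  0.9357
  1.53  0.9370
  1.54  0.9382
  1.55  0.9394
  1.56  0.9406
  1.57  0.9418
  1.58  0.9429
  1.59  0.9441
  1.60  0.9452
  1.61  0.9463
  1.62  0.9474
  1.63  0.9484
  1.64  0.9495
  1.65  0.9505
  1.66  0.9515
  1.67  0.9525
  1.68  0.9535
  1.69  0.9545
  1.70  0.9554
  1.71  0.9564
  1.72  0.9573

σ√T = 0.14·√2.5 = 0.2214
d₁ = [ln(80/70) + (0.085 + 0.14²/2)·2.5] / 0.2214 = [0.1335 + 0.2370] / 0.2214 = 1.6739 ≈ 1.67
d₂ = d₁ − σ√T = 1.6739 − 0.2214 = 1.4525 ≈ 1.45
e^(−rT) = e^(−0.085·2.5) = 0.8086
C = 80·N(1.67) − 70·0.8086·N(1.45) = 80·0.9525 − 70·0.8086·0.9265 = 76.2000 − 52.4418 = 23.7582

£23.76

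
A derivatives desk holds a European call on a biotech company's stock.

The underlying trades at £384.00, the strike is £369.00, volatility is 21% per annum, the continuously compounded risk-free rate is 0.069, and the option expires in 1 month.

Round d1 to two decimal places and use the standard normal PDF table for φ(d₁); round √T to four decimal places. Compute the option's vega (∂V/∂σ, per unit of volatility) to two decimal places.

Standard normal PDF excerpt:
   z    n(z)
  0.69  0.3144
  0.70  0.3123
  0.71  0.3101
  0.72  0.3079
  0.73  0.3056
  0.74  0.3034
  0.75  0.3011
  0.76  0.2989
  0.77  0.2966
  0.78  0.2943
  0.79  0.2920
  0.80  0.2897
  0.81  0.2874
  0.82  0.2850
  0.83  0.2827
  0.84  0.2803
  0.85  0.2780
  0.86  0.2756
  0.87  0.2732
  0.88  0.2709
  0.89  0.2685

σ√T = 0.21 × 0.2887 = 0.0606
d₁ = [ln(384/369) + (0.069 + 0.21²/2)·0.08333] / 0.0606 = [0.0398 + 0.0076] / 0.0606 = 0.7824 → 0.78
√T = √0.08333 = 0.2887
φ(d₁) = φ(0.78) = 0.2943
vega = S·φ(d₁)·√T = 384·0.2943·0.2887 = 32.6263

32.63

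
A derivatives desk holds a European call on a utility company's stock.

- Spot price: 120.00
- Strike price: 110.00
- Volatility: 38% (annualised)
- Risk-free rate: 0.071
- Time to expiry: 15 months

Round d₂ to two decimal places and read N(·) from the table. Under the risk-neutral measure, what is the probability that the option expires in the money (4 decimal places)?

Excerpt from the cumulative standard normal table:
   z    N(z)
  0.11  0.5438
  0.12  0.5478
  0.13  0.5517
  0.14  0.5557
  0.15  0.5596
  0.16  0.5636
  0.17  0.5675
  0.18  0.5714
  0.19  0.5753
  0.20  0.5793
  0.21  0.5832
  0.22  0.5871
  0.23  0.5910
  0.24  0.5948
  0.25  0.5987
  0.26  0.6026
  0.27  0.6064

0.5793

σ√T = 0.38·√1.25 = 0.4249
d₁ = [ln(120/110) + (0.071 + ½·0.38²)·1.25] / (σ√T) = (0.0870 + 0.1790) / 0.4249 = 0.6261 ≈ 0.63
d₂ = 0.6261 − 0.4249 = 0.2013 ≈ 0.20
Pr(exercise) under Q = N(d₂) = 0.5793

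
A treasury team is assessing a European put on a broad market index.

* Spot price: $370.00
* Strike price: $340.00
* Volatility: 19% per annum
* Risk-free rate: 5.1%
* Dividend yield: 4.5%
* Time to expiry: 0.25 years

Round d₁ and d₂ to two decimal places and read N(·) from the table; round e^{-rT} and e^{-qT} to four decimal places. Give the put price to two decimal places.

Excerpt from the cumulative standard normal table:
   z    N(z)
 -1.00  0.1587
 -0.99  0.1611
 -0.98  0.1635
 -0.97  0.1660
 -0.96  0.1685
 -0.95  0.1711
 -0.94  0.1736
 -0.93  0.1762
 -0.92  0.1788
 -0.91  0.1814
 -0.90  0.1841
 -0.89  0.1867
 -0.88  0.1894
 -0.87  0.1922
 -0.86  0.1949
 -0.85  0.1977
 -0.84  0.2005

σ√T = 0.19·√0.25 = 0.0950
d₁ = [ln(370/340) + (0.051 − 0.045 + 0.19²/2)·0.25] / 0.0950 = [0.0846 + 0.0060] / 0.0950 = 0.9534 ≈ 0.95
d₂ = d₁ − σ√T = 0.9534 − 0.0950 = 0.8584 ≈ 0.86
exp(−qT) = exp(−0.045·0.25) = 0.9888;  exp(−rT) = exp(−0.051·0.25) = 0.9873
P = 340·0.9873·N(-0.86) − 370·0.9888·N(-0.95) = 340·0.9873·0.1949 − 370·0.9888·0.1711 = 65.4244 − 62.5980 = 2.8265

$2.83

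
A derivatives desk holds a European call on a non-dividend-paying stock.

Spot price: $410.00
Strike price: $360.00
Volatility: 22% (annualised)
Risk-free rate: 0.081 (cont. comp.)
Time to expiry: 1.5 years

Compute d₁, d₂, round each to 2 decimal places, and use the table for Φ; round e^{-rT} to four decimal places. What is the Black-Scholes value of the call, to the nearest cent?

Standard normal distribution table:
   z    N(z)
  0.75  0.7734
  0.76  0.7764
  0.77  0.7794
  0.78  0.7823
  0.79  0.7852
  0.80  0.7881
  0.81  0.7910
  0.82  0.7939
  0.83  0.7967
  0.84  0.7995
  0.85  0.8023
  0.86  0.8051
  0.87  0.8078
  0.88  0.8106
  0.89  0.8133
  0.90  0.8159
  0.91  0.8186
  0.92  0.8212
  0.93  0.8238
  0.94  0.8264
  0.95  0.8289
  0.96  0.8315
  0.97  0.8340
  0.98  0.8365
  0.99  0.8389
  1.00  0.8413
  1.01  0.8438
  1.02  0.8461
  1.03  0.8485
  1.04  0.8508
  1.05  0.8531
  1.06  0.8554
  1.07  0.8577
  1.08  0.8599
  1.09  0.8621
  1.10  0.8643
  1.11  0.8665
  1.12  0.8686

σ√T = 0.22·√1.5 = 0.2694
ln(S/K) + (r + σ²/2)T = ln(410/360) + (0.081 + 0.22²/2)·1.5 = 0.1301 + 0.1578 = 0.2879
d₁ = 0.2879 / 0.2694 = 1.0683 ≈ 1.07
d₂ = d₁ − σ√T = 1.0683 − 0.2694 = 0.7989 ≈ 0.80
e^(−rT) = e^(−0.081·1.5) = 0.8856
N(d₁) = N(1.07) = 0.8577;  N(d₂) = N(0.80) = 0.7881
C = 410·0.8577 − 360·0.8856·0.7881 = 351.6570 − 251.2589 = 100.3981

$100.40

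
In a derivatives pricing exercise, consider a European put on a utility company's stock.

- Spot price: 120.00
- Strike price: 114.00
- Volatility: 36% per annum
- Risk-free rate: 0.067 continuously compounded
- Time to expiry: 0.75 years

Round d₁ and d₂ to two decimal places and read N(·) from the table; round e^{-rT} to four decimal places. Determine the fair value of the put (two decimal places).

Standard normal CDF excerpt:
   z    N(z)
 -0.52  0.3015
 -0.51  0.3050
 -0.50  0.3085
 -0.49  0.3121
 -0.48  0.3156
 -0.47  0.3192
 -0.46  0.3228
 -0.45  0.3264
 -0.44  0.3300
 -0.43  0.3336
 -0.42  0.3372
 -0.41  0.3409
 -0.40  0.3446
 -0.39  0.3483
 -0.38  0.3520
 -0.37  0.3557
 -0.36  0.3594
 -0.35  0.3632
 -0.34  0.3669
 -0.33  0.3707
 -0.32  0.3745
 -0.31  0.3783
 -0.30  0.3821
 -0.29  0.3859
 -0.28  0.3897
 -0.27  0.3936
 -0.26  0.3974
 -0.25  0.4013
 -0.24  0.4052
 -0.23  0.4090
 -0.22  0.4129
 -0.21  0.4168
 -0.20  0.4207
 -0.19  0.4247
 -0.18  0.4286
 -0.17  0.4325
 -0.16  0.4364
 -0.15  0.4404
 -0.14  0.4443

9.02

T = 0.75;  σ√T = 0.3118
ln(S/K) + (r + σ²/2)T = ln(120/114) + (0.067 + 0.36²/2)·0.75 = 0.0513 + 0.0988 = 0.1501
d₁ = 0.1501 / 0.3118 = 0.4816 ≈ 0.48
d₂ = d₁ − σ√T = 0.4816 − 0.3118 = 0.1698 ≈ 0.17
exp(−rT) = exp(−0.067·0.75) = 0.9510
N(−d₂) = N(-0.17) = 0.4325;  N(−d₁) = N(-0.48) = 0.3156
P = 114·0.9510·0.4325 − 120·0.3156 = 46.8891 − 37.8720 = 9.0171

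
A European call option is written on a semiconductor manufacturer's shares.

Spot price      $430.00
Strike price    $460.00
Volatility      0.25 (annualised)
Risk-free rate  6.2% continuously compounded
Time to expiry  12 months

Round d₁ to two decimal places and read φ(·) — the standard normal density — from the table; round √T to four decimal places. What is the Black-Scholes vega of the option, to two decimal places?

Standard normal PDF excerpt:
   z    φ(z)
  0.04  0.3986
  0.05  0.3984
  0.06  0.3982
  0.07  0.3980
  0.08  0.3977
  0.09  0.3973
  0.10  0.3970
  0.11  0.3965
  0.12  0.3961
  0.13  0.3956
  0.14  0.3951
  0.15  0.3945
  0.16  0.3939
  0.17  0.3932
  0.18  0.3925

T = 1;  σ√T = 0.2500
d₁ = [ln(430/460) + (0.062 + ½·0.25²)·1] / (σ√T) = (-0.0674 + 0.0932) / 0.2500 = 0.1032 which rounds to 0.10
√T = √1 = 1.0000
φ(d₁) = φ(0.10) = 0.3970
vega = S·φ(d₁)·√T = 430·0.3970·1.0000 = 170.7100
(Vega is the same for a European call and put with the same parameters.)

170.71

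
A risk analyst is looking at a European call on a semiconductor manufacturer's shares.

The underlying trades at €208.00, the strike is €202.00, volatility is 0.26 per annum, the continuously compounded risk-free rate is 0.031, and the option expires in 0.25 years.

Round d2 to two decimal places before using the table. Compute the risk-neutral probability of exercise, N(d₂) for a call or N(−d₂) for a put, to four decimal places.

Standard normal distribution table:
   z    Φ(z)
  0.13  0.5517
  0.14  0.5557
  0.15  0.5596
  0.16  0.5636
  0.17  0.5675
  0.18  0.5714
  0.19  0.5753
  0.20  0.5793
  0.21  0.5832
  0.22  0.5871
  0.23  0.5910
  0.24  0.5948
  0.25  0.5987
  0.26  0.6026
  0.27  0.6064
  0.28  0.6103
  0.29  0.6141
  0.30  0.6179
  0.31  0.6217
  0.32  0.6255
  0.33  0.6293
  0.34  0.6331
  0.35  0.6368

σ√T = 0.26 × 0.5000 = 0.1300
d₁ = [ln(208/202) + (0.031 + 0.26²/2)·0.25] / 0.1300 = [0.0293 + 0.0162] / 0.1300 = 0.3498 which rounds to 0.35
d₂ = d₁ − σ√T = 0.3498 − 0.1300 = 0.2198 which rounds to 0.22
Risk-neutral Pr[S_T > K] = N(d₂) = N(0.22) = 0.5871

0.5871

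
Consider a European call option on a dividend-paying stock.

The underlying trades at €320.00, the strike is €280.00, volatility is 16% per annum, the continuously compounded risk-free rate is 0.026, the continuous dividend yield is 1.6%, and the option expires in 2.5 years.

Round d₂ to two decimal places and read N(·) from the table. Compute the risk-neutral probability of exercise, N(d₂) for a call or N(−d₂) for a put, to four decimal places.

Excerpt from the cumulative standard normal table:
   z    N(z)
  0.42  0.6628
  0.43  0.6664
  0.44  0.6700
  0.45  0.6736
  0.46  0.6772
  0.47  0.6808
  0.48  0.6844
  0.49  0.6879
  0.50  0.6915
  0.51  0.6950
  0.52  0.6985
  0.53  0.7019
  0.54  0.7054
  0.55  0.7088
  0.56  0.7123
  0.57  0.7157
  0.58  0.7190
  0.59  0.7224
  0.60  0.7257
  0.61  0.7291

0.6915

T = 2.5;  σ√T = 0.2530
d₁ = [ln(320/280) + (0.026 − 0.016 + 0.16²/2)·2.5] / 0.2530 = [0.1335 + 0.0570] / 0.2530 = 0.7531 which rounds to 0.75
d₂ = d₁ − σ√T = 0.7531 − 0.2530 = 0.5002 which rounds to 0.50
Pr(exercise) under Q = N(d₂) = 0.6915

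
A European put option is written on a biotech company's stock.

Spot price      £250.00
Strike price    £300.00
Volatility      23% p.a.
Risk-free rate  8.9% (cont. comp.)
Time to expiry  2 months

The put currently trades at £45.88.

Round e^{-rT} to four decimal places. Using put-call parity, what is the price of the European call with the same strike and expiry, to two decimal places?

£0.29

exp(−rT) = exp(−0.089·0.1667) = 0.9853
Put-call parity: C − P = S − K·e^(−rT) = 250 − 300·0.9853 = 250 − 295.5900 = -45.5900
C = P + (C − P) = 45.88 + (-45.5900) = 0.2900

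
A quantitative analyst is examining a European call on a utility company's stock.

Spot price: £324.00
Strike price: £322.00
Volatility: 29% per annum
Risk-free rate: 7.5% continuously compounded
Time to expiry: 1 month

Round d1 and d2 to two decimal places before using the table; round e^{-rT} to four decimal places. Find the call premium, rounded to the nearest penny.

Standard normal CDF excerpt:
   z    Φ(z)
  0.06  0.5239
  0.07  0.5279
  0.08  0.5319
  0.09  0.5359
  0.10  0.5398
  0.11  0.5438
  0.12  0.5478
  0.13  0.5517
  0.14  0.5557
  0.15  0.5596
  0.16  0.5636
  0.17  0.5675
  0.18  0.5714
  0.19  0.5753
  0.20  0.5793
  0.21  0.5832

σ√T = 0.29 × 0.2887 = 0.0837
ln(S/K) + (r + σ²/2)T = ln(324/322) + (0.075 + 0.29²/2)·0.08333 = 0.0062 + 0.0098 = 0.0159
d₁ = 0.0159 / 0.0837 = 0.1905 which rounds to 0.19
d₂ = d₁ − σ√T = 0.1905 − 0.0837 = 0.1068 which rounds to 0.11
e^(−rT) = e^(−0.075·0.08333) = 0.9938
C = 324·N(0.19) − 322·0.9938·N(0.11) = 324·0.5753 − 322·0.9938·0.5438 = 186.3972 − 174.0180 = 12.3792

£12.38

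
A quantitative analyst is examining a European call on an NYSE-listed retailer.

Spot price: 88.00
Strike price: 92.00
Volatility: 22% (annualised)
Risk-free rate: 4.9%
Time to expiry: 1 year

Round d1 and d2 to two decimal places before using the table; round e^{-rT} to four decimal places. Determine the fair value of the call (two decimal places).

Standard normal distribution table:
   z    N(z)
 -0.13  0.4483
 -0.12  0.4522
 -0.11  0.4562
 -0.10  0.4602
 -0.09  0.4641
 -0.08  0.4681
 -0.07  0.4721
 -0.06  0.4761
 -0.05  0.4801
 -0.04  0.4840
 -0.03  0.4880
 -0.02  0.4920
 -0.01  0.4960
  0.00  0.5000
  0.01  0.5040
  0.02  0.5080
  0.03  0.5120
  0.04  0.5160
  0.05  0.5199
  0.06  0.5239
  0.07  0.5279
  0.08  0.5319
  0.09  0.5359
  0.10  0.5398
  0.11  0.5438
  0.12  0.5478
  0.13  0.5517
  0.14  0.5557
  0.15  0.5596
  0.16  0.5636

7.89

σ√T = 0.22 × 1.0000 = 0.2200
d₁ = [ln(88/92) + (0.049 + 0.22²/2)·1] / 0.2200 = [-0.0445 + 0.0732] / 0.2200 = 0.1307 which rounds to 0.13
d₂ = d₁ − σ√T = 0.1307 − 0.2200 = -0.0893 which rounds to -0.09
exp(−rT) = exp(−0.049·1) = 0.9522
C = 88·N(0.13) − 92·0.9522·N(-0.09) = 88·0.5517 − 92·0.9522·0.4641 = 48.5496 − 40.6563 = 7.8933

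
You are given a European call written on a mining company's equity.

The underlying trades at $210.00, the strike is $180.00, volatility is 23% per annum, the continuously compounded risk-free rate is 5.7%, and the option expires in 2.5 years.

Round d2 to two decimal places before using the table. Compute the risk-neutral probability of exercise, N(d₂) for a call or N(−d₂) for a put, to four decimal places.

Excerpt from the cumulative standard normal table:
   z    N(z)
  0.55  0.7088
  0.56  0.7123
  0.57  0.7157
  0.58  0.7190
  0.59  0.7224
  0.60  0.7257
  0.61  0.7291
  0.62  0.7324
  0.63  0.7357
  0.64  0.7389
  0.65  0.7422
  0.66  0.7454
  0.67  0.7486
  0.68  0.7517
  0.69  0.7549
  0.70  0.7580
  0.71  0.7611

σ√T = 0.23·√2.5 = 0.3637
d₁ = [ln(210/180) + (0.057 + ½·0.23²)·2.5] / (σ√T) = (0.1542 + 0.2086) / 0.3637 = 0.9976 → 1.00
d₂ = 0.9976 − 0.3637 = 0.6339 → 0.63
Pr(exercise) under Q = N(d₂) = 0.7357

0.7357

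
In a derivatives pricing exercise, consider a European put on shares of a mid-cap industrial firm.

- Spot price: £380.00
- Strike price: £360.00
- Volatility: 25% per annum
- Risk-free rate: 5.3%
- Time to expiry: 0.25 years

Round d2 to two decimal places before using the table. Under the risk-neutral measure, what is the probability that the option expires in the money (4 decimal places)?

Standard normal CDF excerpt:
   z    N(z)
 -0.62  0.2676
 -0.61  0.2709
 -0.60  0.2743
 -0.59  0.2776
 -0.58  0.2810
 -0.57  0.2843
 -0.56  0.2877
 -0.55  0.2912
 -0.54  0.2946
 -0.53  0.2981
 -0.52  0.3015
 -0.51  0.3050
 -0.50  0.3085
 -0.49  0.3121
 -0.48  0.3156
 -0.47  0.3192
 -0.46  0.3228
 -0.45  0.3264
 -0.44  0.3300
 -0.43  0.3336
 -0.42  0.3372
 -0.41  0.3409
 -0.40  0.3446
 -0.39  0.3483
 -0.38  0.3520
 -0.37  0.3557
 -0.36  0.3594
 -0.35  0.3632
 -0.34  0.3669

0.3156

σ√T = 0.25 × 0.5000 = 0.1250
d₁ = [ln(380/360) + (0.053 + ½·0.25²)·0.25] / (σ√T) = (0.0541 + 0.0211) / 0.1250 = 0.6010 ≈ 0.60
d₂ = 0.6010 − 0.1250 = 0.4760 ≈ 0.48
Pr(exercise) under Q = N(−d₂) = N(-0.48) = 0.3156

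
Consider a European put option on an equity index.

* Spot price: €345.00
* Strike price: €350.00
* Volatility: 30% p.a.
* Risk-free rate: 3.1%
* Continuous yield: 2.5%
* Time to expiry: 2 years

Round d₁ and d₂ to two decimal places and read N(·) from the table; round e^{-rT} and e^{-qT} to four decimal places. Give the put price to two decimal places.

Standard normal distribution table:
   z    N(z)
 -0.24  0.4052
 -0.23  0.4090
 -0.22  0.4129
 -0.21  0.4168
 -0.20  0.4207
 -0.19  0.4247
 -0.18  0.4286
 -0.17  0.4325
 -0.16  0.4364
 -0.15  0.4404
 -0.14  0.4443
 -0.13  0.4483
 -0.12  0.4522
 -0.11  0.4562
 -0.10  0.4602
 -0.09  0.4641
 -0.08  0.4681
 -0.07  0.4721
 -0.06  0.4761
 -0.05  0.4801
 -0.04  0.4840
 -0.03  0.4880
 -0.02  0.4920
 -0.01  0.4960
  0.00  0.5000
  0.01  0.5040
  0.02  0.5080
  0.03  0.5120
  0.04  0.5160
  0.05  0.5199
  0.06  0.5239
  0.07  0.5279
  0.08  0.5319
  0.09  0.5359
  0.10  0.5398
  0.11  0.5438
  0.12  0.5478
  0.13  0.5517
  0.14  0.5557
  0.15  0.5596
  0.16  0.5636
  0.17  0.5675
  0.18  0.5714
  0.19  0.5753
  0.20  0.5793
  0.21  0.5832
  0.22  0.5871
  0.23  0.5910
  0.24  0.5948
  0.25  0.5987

σ√T = 0.3·√2 = 0.4243
d₁ = [ln(345/350) + (0.031 − 0.025 + 0.3²/2)·2] / 0.4243 = [-0.0144 + 0.1020] / 0.4243 = 0.2065 ≈ 0.21
d₂ = d₁ − σ√T = 0.2065 − 0.4243 = -0.2178 ≈ -0.22
exp(−qT) = exp(−0.025·2) = 0.9512;  exp(−rT) = exp(−0.031·2) = 0.9399
N(−d₂) = N(0.22) = 0.5871;  N(−d₁) = N(-0.21) = 0.4168
P = 350·0.9399·0.5871 − 345·0.9512·0.4168 = 193.1354 − 136.7788 = 56.3566

€56.36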